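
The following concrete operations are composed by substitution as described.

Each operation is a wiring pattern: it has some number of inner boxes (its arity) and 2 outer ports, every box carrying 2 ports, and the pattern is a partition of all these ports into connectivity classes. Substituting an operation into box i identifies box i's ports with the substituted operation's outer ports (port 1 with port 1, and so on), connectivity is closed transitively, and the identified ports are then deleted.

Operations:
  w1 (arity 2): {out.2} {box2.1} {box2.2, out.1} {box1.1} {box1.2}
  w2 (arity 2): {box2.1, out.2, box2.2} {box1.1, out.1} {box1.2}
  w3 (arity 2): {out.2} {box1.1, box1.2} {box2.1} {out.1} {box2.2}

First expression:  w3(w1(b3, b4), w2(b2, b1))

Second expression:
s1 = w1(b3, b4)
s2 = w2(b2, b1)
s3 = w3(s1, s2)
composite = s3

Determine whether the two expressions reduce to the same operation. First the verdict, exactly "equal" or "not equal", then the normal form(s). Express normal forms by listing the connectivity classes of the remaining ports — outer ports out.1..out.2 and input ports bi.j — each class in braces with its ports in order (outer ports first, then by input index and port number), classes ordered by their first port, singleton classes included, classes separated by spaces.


equal; the common form is {out.1} {out.2} {b1.1, b1.2} {b2.1} {b2.2} {b3.1} {b3.2} {b4.1} {b4.2}

Normal form of the first expression: {out.1} {out.2} {b1.1, b1.2} {b2.1} {b2.2} {b3.1} {b3.2} {b4.1} {b4.2}
Normal form of the second expression: {out.1} {out.2} {b1.1, b1.2} {b2.1} {b2.2} {b3.1} {b3.2} {b4.1} {b4.2}
The normal forms match — equal.


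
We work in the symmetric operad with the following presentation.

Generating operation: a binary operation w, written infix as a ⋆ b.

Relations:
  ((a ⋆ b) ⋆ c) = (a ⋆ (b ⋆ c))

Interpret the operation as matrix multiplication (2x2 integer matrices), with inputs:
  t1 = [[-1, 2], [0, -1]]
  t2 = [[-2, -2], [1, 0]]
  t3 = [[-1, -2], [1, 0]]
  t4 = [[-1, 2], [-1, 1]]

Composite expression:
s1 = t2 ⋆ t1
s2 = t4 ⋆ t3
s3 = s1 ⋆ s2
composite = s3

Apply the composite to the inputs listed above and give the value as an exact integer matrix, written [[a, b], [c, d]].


(t2 ⋆ t1) = [[2, -2], [-1, 2]]
(t4 ⋆ t3) = [[3, 2], [2, 2]]
((t2 ⋆ t1) ⋆ (t4 ⋆ t3)) = [[2, 0], [1, 2]]

[[2, 0], [1, 2]]


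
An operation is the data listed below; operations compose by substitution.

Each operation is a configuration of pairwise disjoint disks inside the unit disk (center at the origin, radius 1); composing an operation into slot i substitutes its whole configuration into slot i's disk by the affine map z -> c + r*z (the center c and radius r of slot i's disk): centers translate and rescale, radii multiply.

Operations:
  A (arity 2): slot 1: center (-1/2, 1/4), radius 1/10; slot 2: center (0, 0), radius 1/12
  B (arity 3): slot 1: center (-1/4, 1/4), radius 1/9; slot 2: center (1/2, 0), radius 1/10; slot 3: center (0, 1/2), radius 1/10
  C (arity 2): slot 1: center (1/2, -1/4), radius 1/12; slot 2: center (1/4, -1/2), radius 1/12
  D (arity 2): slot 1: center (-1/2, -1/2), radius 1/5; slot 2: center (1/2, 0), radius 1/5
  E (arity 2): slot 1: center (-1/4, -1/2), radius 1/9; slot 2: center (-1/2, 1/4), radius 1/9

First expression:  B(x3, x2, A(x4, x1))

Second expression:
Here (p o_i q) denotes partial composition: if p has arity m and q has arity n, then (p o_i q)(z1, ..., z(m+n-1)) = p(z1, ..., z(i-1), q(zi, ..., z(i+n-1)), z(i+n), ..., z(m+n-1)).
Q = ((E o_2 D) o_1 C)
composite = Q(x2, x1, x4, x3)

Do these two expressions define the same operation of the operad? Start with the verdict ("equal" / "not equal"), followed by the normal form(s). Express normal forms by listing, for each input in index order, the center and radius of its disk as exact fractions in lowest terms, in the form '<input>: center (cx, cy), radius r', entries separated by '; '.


The first expression, normalized: x1: center (0, 1/2), radius 1/120; x2: center (1/2, 0), radius 1/10; x3: center (-1/4, 1/4), radius 1/9; x4: center (-1/20, 21/40), radius 1/100
The second expression, normalized: x1: center (-2/9, -5/9), radius 1/108; x2: center (-7/36, -19/36), radius 1/108; x3: center (-4/9, 1/4), radius 1/45; x4: center (-5/9, 7/36), radius 1/45
The forms do not match — not equal.

not equal; first: x1: center (0, 1/2), radius 1/120; x2: center (1/2, 0), radius 1/10; x3: center (-1/4, 1/4), radius 1/9; x4: center (-1/20, 21/40), radius 1/100; second: x1: center (-2/9, -5/9), radius 1/108; x2: center (-7/36, -19/36), radius 1/108; x3: center (-4/9, 1/4), radius 1/45; x4: center (-5/9, 7/36), radius 1/45


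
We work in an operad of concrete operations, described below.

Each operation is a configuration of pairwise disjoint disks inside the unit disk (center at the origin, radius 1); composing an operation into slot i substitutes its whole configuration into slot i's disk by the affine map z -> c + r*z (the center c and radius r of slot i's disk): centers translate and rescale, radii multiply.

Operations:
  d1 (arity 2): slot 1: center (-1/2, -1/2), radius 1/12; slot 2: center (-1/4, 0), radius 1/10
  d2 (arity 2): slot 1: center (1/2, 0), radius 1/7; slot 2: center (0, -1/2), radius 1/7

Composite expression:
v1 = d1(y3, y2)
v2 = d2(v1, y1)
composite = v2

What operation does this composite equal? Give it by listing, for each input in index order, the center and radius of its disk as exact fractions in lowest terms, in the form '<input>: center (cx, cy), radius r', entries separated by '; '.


y1: center (0, -1/2), radius 1/7; y2: center (13/28, 0), radius 1/70; y3: center (3/7, -1/14), radius 1/84

Below d2, radii multiply path by path; the y-disk centers shift.
input y3: applying the 2 nested substitutions gives center (3/7, -1/14), radius 1/84
input y2: applying the 2 nested substitutions gives center (13/28, 0), radius 1/70
input y1: applying the 1 nested substitution gives center (0, -1/2), radius 1/7


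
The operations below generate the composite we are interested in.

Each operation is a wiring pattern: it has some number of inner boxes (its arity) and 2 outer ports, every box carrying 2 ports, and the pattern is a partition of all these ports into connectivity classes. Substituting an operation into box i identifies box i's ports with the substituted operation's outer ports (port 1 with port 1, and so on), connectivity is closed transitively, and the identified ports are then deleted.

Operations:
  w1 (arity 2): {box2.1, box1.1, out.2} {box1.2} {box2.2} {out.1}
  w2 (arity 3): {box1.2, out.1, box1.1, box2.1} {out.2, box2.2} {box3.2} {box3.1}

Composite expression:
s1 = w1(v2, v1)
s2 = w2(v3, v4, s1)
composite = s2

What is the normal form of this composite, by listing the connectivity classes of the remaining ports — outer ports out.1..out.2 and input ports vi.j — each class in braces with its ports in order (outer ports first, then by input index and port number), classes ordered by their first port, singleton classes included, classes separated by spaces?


Connectivity passes through glued w2-boundaries; trace each wire chain.
stage w1: inputs (v2, v1), connectivity {out.1} {out.2, v1.1, v2.1} {v1.2} {v2.2}, out.j its boundary
stage w2: inputs (v3, v4, v2, v1), connectivity {out.1, v3.1, v3.2, v4.1} {out.2, v4.2} {v1.1, v2.1} {v1.2} {v2.2}, out.j its boundary

{out.1, v3.1, v3.2, v4.1} {out.2, v4.2} {v1.1, v2.1} {v1.2} {v2.2}


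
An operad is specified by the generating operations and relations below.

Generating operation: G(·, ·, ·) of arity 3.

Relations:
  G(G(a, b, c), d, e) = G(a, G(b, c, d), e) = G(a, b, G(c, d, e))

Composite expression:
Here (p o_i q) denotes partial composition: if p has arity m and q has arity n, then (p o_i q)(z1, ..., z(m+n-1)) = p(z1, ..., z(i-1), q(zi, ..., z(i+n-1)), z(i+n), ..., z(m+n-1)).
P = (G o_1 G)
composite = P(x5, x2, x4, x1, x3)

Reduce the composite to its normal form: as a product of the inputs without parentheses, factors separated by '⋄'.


x5 ⋄ x2 ⋄ x4 ⋄ x1 ⋄ x3

The G-tree's shape is irrelevant; the x-reading-order decides.
G(x5, x2, x4) unparenthesizes to x5 ⋄ x2 ⋄ x4
G(G(x5, x2, x4), x1, x3) unparenthesizes to x5 ⋄ x2 ⋄ x4 ⋄ x1 ⋄ x3


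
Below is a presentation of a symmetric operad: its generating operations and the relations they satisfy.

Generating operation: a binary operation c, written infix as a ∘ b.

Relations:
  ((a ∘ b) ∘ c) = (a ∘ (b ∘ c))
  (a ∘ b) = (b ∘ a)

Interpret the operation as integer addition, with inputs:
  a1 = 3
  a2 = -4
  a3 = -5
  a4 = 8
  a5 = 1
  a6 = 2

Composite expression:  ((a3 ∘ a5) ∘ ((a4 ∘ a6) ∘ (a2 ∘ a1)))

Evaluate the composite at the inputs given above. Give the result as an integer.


5

(a3 ∘ a5) = -4
(a4 ∘ a6) = 10
(a2 ∘ a1) = -1
((a4 ∘ a6) ∘ (a2 ∘ a1)) = 9
((a3 ∘ a5) ∘ ((a4 ∘ a6) ∘ (a2 ∘ a1))) = 5


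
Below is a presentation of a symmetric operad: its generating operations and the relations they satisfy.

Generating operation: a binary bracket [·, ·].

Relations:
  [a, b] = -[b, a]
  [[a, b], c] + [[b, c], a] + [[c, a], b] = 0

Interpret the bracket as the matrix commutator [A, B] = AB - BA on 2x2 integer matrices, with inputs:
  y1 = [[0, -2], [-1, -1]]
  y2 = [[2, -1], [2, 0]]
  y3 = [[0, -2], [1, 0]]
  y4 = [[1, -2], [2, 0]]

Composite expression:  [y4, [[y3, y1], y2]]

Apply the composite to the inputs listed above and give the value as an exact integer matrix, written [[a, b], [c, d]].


[[52, 8], [34, -52]]


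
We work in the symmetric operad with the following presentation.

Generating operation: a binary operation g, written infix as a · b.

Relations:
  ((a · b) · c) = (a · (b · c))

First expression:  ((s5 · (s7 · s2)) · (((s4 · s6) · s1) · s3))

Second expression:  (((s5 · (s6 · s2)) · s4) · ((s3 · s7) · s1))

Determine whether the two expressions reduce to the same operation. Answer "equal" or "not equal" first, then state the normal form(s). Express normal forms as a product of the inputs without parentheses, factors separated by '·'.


not equal: they reduce to s5 · s7 · s2 · s4 · s6 · s1 · s3 and s5 · s6 · s2 · s4 · s3 · s7 · s1


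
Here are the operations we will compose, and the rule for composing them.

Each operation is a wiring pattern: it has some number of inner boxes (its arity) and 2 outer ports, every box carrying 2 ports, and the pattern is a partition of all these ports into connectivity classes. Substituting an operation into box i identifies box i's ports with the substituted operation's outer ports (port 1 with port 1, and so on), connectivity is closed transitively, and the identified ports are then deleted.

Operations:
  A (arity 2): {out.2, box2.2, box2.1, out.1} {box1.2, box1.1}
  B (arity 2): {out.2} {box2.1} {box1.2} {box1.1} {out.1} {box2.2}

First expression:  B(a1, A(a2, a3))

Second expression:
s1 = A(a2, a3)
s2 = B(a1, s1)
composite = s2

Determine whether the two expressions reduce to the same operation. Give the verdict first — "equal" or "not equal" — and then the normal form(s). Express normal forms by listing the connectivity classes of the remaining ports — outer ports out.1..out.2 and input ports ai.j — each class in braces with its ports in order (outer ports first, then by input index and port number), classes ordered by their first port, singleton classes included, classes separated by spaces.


The first composite normalizes to {out.1} {out.2} {a1.1} {a1.2} {a2.1, a2.2} {a3.1, a3.2}
The second composite normalizes to {out.1} {out.2} {a1.1} {a1.2} {a2.1, a2.2} {a3.1, a3.2}
Both agree, so they are equal.

equal; both compose to {out.1} {out.2} {a1.1} {a1.2} {a2.1, a2.2} {a3.1, a3.2}


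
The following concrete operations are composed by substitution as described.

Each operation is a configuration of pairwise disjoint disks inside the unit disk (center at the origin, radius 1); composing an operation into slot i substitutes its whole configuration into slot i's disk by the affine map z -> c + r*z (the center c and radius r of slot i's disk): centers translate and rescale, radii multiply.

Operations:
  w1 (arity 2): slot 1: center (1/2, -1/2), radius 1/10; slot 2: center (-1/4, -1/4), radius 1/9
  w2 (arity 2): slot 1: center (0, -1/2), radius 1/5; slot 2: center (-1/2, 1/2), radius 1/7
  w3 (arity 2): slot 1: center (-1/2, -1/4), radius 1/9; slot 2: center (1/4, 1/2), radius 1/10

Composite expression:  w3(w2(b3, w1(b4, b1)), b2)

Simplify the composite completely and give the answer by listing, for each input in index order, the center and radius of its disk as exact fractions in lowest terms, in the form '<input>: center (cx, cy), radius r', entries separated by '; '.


Follow each b-input down from w3: c' goes to c + r*c', radius to r*r'.
b3 passes through 2 substitutions, ending at center (-1/2, -11/36), radius 1/45
b4 passes through 3 substitutions, ending at center (-23/42, -17/84), radius 1/630
b1 passes through 3 substitutions, ending at center (-47/84, -25/126), radius 1/567
b2 passes through 1 substitution, ending at center (1/4, 1/2), radius 1/10

b1: center (-47/84, -25/126), radius 1/567; b2: center (1/4, 1/2), radius 1/10; b3: center (-1/2, -11/36), radius 1/45; b4: center (-23/42, -17/84), radius 1/630


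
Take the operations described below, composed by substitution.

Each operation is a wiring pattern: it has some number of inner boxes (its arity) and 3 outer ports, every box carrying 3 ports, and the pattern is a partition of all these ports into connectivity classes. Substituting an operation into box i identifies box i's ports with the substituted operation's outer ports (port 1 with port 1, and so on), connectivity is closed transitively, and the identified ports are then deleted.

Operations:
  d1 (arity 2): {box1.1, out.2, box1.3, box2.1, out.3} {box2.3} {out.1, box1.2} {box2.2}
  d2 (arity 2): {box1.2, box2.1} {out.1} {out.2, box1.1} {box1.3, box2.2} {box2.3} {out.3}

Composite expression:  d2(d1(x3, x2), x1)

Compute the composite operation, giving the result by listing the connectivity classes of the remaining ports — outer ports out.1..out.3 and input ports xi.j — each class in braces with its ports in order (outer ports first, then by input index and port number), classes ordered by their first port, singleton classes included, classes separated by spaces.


Substituting into d2 glues patterns; closure does the rest.
the subtree at d1 composes to {out.1, x3.2} {out.2, out.3, x2.1, x3.1, x3.3} {x2.2} {x2.3} on (x3, x2); out.j = own outer ports
the subtree at d2 composes to {out.1} {out.2, x3.2} {out.3} {x1.1, x1.2, x2.1, x3.1, x3.3} {x1.3} {x2.2} {x2.3} on (x3, x2, x1); out.j = own outer ports

{out.1} {out.2, x3.2} {out.3} {x1.1, x1.2, x2.1, x3.1, x3.3} {x1.3} {x2.2} {x2.3}


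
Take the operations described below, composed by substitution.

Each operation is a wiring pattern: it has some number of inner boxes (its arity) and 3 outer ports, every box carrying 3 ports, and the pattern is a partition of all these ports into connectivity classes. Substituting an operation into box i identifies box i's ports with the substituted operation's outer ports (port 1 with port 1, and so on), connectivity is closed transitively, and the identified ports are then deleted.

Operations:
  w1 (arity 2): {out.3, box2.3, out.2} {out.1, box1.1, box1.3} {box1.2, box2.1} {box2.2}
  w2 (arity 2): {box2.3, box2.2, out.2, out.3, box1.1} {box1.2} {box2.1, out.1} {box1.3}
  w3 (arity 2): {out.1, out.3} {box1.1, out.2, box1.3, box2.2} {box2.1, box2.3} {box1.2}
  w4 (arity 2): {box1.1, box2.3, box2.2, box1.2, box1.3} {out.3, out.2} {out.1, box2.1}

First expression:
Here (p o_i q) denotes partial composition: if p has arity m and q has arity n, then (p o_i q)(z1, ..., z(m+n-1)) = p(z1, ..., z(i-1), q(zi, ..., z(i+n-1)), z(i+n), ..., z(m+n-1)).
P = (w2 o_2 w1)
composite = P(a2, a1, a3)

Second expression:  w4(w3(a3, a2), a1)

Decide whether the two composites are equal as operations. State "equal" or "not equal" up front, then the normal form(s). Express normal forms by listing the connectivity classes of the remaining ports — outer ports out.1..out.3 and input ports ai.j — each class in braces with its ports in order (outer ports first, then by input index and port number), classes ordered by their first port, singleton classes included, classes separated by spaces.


not equal; the first gives {out.1, a1.1, a1.3} {out.2, out.3, a2.1, a3.3} {a1.2, a3.1} {a2.2} {a2.3} {a3.2} and the second {out.1, a1.1} {out.2, out.3} {a1.2, a1.3, a2.2, a3.1, a3.3} {a2.1, a2.3} {a3.2}

Normal form of the first expression: {out.1, a1.1, a1.3} {out.2, out.3, a2.1, a3.3} {a1.2, a3.1} {a2.2} {a2.3} {a3.2}
Normal form of the second expression: {out.1, a1.1} {out.2, out.3} {a1.2, a1.3, a2.2, a3.1, a3.3} {a2.1, a2.3} {a3.2}
Different reductions; not equal.


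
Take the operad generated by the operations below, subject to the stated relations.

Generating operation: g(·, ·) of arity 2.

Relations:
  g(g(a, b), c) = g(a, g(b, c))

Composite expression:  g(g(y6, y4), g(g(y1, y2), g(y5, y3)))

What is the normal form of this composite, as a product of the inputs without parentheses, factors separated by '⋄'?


y6 ⋄ y4 ⋄ y1 ⋄ y2 ⋄ y5 ⋄ y3

Under associativity of g, the answer is the y's in reading order.
g(y6, y4) flattens to y6 ⋄ y4
g(y1, y2) flattens to y1 ⋄ y2
g(y5, y3) flattens to y5 ⋄ y3
g(g(y1, y2), g(y5, y3)) flattens to y1 ⋄ y2 ⋄ y5 ⋄ y3
g(g(y6, y4), g(g(y1, y2), g(y5, y3))) flattens to y6 ⋄ y4 ⋄ y1 ⋄ y2 ⋄ y5 ⋄ y3


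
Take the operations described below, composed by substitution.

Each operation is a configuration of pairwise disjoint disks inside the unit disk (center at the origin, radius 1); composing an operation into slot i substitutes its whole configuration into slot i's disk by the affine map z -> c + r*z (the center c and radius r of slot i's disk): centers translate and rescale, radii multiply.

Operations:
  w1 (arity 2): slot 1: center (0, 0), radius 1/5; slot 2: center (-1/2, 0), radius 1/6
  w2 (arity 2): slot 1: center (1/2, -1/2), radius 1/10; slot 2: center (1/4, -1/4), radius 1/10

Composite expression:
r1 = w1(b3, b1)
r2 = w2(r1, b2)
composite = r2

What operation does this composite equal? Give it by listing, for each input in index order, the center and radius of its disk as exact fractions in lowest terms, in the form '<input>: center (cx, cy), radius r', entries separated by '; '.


b1: center (9/20, -1/2), radius 1/60; b2: center (1/4, -1/4), radius 1/10; b3: center (1/2, -1/2), radius 1/50

Only the slot chain above each b matters under w2; compose those maps.
for b3, the 2-step affine chain lands on center (1/2, -1/2), radius 1/50
for b1, the 2-step affine chain lands on center (9/20, -1/2), radius 1/60
for b2, the 1-step affine chain lands on center (1/4, -1/4), radius 1/10


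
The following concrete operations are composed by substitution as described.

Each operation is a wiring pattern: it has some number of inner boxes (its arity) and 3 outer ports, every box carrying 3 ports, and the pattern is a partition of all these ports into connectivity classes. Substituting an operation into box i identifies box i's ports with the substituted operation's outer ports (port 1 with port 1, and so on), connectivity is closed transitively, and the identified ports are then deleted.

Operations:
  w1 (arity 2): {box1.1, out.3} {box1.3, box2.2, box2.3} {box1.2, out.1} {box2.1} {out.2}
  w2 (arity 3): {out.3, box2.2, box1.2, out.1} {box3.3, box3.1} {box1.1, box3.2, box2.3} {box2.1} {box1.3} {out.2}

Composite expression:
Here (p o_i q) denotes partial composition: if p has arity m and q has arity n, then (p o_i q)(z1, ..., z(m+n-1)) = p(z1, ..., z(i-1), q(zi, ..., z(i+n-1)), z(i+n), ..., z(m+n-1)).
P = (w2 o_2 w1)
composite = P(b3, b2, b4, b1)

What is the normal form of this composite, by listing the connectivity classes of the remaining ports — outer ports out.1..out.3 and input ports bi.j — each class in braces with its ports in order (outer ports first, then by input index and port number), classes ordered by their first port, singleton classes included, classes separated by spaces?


After gluing at w2, chains via deleted ports link the b-ports.
the subtree at w1 composes to {out.1, b2.2} {out.2} {out.3, b2.1} {b2.3, b4.2, b4.3} {b4.1} on (b2, b4); out.j = own outer ports
the subtree at w2 composes to {out.1, out.3, b3.2} {out.2} {b1.1, b1.3} {b1.2, b2.1, b3.1} {b2.2} {b2.3, b4.2, b4.3} {b3.3} {b4.1} on (b3, b2, b4, b1); out.j = own outer ports

{out.1, out.3, b3.2} {out.2} {b1.1, b1.3} {b1.2, b2.1, b3.1} {b2.2} {b2.3, b4.2, b4.3} {b3.3} {b4.1}


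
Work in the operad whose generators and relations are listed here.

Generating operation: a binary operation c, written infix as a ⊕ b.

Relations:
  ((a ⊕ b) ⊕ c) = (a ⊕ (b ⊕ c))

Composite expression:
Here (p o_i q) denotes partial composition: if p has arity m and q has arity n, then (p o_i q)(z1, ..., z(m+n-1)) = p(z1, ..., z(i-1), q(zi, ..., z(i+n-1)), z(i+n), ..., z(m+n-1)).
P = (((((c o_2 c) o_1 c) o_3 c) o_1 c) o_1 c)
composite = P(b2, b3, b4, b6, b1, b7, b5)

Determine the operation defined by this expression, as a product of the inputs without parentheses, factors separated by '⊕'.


b2 ⊕ b3 ⊕ b4 ⊕ b6 ⊕ b1 ⊕ b7 ⊕ b5


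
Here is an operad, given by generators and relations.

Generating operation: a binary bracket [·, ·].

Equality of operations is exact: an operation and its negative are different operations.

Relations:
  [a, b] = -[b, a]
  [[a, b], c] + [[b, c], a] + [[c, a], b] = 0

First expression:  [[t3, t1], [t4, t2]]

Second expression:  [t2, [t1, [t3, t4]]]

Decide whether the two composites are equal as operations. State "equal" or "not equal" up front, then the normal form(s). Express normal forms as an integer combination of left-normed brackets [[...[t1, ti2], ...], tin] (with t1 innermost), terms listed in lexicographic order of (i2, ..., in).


not equal; the first gives [[[t1, t3], t2], t4] - [[[t1, t3], t4], t2] and the second -[[[t1, t3], t4], t2] + [[[t1, t4], t3], t2]

The first expression, normalized: [[[t1, t3], t2], t4] - [[[t1, t3], t4], t2]
The second expression, normalized: -[[[t1, t3], t4], t2] + [[[t1, t4], t3], t2]
The normal forms differ: not equal.


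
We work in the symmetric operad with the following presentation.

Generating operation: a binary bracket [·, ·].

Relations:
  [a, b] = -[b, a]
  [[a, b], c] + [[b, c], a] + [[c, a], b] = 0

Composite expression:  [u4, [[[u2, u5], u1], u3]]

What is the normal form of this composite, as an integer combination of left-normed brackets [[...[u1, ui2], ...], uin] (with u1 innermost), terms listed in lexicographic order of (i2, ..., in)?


[[[[u1, u2], u5], u3], u4] - [[[[u1, u5], u2], u3], u4]

In the tensor algebra, words opening u1 carry the u1-anchored form.
Composite bracket: [u4, [[[u2, u5], u1], u3]]
Applying ab - ba throughout gives 16 signed words (2^4 = 16).
Words beginning with u1 determine it all:
  the word u1u2u5u3u4 carries sign +1 and contributes +[[[[u1, u2], u5], u3], u4]
  the word u1u5u2u3u4 carries sign -1 and contributes -[[[[u1, u5], u2], u3], u4]


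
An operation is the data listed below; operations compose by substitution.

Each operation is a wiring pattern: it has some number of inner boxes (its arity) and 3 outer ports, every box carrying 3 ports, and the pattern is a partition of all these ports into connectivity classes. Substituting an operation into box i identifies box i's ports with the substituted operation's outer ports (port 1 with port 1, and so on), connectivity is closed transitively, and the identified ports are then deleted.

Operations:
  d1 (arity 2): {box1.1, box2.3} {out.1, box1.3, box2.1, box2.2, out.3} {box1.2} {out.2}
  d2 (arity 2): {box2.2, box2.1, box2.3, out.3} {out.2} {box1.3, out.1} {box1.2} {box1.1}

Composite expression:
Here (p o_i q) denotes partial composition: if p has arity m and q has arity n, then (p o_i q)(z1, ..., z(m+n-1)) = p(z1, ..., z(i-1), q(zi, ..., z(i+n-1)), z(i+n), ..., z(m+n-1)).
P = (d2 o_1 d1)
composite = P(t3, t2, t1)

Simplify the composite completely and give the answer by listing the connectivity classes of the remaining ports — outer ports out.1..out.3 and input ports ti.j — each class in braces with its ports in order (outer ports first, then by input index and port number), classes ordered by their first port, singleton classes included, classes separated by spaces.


{out.1, t2.1, t2.2, t3.3} {out.2} {out.3, t1.1, t1.2, t1.3} {t2.3, t3.1} {t3.2}

Reachability decides: close wires over d2-identified ports.
stage d1: inputs (t3, t2), connectivity {out.1, out.3, t2.1, t2.2, t3.3} {out.2} {t2.3, t3.1} {t3.2}, out.j its boundary
stage d2: inputs (t3, t2, t1), connectivity {out.1, t2.1, t2.2, t3.3} {out.2} {out.3, t1.1, t1.2, t1.3} {t2.3, t3.1} {t3.2}, out.j its boundary


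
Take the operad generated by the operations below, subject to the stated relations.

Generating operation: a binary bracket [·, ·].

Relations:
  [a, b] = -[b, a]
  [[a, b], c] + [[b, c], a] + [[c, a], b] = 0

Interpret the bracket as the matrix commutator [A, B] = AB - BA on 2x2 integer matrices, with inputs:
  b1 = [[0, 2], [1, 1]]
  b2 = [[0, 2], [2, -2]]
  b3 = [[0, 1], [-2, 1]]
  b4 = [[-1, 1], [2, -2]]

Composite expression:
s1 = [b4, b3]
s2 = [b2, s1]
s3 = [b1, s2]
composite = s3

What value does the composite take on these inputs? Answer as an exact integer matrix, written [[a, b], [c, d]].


[[-52, -4], [-24, 52]]

[b4, b3] = [[-4, 2], [0, 4]]
[b2, [b4, b3]] = [[-4, 20], [-16, 4]]
[b1, [b2, [b4, b3]]] = [[-52, -4], [-24, 52]]


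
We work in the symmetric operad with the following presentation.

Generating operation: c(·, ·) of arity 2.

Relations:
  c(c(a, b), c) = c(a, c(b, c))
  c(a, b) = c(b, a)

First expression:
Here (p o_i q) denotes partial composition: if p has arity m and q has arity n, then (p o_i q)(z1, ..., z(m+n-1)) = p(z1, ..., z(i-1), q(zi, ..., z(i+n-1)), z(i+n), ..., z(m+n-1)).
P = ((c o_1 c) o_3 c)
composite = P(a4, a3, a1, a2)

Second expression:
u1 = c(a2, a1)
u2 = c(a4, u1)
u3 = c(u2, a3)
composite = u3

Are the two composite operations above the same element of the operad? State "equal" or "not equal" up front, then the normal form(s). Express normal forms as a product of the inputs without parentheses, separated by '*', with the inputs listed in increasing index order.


equal: each reduces to a1 * a2 * a3 * a4

Normal form of the first expression: a1 * a2 * a3 * a4
Normal form of the second expression: a1 * a2 * a3 * a4
One common form — equal.


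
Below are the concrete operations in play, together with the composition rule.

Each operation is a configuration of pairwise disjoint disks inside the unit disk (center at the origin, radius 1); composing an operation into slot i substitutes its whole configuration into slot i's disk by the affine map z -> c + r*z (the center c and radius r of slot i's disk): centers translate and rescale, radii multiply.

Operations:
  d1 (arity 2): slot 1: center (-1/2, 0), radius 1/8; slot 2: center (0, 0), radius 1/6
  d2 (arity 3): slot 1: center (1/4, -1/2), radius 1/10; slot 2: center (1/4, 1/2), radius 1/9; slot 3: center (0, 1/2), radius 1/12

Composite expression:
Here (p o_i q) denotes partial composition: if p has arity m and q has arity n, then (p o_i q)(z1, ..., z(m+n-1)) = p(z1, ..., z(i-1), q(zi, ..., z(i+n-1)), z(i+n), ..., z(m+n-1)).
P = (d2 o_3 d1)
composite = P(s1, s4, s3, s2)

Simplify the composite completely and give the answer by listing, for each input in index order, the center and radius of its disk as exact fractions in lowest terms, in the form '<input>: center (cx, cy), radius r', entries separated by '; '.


Follow each s-input down from d2: c' goes to c + r*c', radius to r*r'.
s1 passes through 1 substitution, ending at center (1/4, -1/2), radius 1/10
s4 passes through 1 substitution, ending at center (1/4, 1/2), radius 1/9
s3 passes through 2 substitutions, ending at center (-1/24, 1/2), radius 1/96
s2 passes through 2 substitutions, ending at center (0, 1/2), radius 1/72

s1: center (1/4, -1/2), radius 1/10; s2: center (0, 1/2), radius 1/72; s3: center (-1/24, 1/2), radius 1/96; s4: center (1/4, 1/2), radius 1/9


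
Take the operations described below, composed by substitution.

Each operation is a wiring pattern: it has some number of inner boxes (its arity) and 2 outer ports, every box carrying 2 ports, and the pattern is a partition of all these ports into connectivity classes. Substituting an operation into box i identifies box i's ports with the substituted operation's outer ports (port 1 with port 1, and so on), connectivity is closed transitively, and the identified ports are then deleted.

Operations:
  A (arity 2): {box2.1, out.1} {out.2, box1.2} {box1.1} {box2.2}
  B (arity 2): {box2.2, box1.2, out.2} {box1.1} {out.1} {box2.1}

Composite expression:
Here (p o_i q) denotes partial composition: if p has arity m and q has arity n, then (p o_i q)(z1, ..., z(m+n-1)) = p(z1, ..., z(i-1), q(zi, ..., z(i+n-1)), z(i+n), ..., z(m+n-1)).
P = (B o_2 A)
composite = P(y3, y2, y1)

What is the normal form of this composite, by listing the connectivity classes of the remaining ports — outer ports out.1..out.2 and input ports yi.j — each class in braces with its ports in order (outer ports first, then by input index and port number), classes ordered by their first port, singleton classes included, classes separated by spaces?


{out.1} {out.2, y2.2, y3.2} {y1.1} {y1.2} {y2.1} {y3.1}


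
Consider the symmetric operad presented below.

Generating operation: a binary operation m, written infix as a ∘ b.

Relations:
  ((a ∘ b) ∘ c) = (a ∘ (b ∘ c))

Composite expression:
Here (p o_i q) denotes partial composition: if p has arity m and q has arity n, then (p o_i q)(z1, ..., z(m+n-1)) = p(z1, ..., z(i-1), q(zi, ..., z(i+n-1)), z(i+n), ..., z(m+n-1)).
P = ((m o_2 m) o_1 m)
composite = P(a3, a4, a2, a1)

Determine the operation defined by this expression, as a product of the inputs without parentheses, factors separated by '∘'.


The m-tree's shape is irrelevant; the a-reading-order decides.
(a3 ∘ a4) reduces to a3 ∘ a4
(a2 ∘ a1) reduces to a2 ∘ a1
((a3 ∘ a4) ∘ (a2 ∘ a1)) reduces to a3 ∘ a4 ∘ a2 ∘ a1

a3 ∘ a4 ∘ a2 ∘ a1


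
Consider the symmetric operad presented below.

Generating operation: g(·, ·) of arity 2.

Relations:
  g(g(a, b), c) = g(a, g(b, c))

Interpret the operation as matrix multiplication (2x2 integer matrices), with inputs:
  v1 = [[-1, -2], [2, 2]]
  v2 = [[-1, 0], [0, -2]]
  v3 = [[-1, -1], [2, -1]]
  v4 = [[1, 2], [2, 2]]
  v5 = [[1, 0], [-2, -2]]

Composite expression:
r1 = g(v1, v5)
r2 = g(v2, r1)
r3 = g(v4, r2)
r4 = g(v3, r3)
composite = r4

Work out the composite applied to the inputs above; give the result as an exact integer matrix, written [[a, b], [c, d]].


[[-7, -20], [8, 16]]


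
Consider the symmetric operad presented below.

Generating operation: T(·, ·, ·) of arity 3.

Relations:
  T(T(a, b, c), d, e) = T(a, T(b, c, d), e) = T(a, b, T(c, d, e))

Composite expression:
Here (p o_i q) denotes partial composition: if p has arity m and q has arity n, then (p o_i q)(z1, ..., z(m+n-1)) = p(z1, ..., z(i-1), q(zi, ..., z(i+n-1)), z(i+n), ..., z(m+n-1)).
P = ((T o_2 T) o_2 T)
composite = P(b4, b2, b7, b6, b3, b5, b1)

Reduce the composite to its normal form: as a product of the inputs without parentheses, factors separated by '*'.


b4 * b2 * b7 * b6 * b3 * b5 * b1

Associativity of T dissolves the nesting; only the b-input order survives.
T(b2, b7, b6) collapses to b2 * b7 * b6
T(T(b2, b7, b6), b3, b5) collapses to b2 * b7 * b6 * b3 * b5
T(b4, T(T(b2, b7, b6), b3, b5), b1) collapses to b4 * b2 * b7 * b6 * b3 * b5 * b1


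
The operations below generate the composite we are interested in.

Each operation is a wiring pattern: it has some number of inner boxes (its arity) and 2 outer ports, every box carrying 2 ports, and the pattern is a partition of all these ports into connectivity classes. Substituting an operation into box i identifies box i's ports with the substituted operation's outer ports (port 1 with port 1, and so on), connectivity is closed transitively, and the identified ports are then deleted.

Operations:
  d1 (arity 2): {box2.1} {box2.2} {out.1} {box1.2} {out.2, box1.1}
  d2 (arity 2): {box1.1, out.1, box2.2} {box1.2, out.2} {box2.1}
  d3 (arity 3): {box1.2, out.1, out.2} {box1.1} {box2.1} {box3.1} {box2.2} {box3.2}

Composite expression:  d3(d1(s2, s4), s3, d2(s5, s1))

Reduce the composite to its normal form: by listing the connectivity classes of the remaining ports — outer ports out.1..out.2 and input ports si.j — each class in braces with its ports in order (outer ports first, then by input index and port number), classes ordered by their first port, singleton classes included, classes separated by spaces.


{out.1, out.2, s2.1} {s1.1} {s1.2, s5.1} {s2.2} {s3.1} {s3.2} {s4.1} {s4.2} {s5.2}

Reachability decides: close wires over d3-identified ports.
after d1, the pattern on (s2, s4) reads {out.1} {out.2, s2.1} {s2.2} {s4.1} {s4.2} (out.j = its outer ports)
after d2, the pattern on (s5, s1) reads {out.1, s1.2, s5.1} {out.2, s5.2} {s1.1} (out.j = its outer ports)
after d3, the pattern on (s2, s4, s3, s5, s1) reads {out.1, out.2, s2.1} {s1.1} {s1.2, s5.1} {s2.2} {s3.1} {s3.2} {s4.1} {s4.2} {s5.2} (out.j = its outer ports)


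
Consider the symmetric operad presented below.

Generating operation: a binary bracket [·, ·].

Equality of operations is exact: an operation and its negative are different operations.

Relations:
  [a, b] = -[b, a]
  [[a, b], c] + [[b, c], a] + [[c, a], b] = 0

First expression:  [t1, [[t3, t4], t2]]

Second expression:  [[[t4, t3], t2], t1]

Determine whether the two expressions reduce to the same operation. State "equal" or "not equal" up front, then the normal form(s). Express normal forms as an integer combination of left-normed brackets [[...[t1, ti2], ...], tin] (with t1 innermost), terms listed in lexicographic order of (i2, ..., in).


The first expression reduces to -[[[t1, t2], t3], t4] + [[[t1, t2], t4], t3] + [[[t1, t3], t4], t2] - [[[t1, t4], t3], t2]
The second expression reduces to -[[[t1, t2], t3], t4] + [[[t1, t2], t4], t3] + [[[t1, t3], t4], t2] - [[[t1, t4], t3], t2]
The normal forms match — equal.

equal: each reduces to -[[[t1, t2], t3], t4] + [[[t1, t2], t4], t3] + [[[t1, t3], t4], t2] - [[[t1, t4], t3], t2]


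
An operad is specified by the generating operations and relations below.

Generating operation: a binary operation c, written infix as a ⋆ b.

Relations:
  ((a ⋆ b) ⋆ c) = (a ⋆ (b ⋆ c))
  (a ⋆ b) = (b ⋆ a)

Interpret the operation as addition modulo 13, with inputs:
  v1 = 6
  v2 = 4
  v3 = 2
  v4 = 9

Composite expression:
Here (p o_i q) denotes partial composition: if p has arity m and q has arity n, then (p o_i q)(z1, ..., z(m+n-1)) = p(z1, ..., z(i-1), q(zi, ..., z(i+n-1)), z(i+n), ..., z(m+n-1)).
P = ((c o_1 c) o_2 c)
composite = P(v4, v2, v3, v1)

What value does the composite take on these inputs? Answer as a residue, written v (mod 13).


(v2 ⋆ v3) = 6
(v4 ⋆ (v2 ⋆ v3)) = 2
((v4 ⋆ (v2 ⋆ v3)) ⋆ v1) = 8

8 (mod 13)


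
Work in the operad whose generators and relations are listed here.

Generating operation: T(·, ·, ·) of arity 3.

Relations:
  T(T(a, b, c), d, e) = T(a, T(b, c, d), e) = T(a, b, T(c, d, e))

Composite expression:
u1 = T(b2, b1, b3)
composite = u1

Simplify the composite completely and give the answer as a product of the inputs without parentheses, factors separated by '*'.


b2 * b1 * b3

Every regrouping of T is equal, so read the b-inputs in written order.
T(b2, b1, b3) reduces to b2 * b1 * b3


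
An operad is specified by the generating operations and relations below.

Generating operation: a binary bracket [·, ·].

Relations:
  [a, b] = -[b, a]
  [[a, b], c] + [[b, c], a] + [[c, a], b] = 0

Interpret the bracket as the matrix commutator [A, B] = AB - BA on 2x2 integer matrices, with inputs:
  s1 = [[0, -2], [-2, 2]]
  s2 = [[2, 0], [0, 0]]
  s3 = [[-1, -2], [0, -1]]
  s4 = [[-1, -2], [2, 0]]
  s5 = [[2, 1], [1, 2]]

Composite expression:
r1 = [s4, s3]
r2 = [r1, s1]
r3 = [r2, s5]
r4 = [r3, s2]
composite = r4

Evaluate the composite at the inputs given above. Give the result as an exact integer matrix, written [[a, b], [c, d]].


[s4, s3] = [[4, 2], [0, -4]]
[[s4, s3], s1] = [[-4, -12], [16, 4]]
[[[s4, s3], s1], s5] = [[-28, -8], [8, 28]]
[[[[s4, s3], s1], s5], s2] = [[0, 16], [16, 0]]

[[0, 16], [16, 0]]


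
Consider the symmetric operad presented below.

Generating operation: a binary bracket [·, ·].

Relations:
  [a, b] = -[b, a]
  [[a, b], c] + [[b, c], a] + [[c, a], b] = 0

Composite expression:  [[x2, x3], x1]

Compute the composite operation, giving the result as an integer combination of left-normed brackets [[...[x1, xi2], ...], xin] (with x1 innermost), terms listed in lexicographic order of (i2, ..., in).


-[[x1, x2], x3] + [[x1, x3], x2]


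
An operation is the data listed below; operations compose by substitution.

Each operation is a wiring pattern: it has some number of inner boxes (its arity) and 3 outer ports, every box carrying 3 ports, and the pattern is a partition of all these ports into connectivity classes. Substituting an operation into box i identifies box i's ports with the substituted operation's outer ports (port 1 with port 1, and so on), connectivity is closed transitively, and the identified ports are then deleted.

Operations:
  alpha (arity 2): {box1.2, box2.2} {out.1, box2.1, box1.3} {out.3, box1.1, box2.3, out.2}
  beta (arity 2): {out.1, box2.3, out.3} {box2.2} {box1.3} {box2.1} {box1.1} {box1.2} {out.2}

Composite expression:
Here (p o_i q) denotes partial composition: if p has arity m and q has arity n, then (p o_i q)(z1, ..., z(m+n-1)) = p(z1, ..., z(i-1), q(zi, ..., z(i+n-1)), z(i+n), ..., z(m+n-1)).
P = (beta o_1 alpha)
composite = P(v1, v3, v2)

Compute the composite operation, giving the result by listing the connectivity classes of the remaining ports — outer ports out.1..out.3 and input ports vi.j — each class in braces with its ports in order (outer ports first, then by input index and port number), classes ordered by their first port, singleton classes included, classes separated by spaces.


{out.1, out.3, v2.3} {out.2} {v1.1, v3.3} {v1.2, v3.2} {v1.3, v3.1} {v2.1} {v2.2}

Reachability decides: close wires over beta-identified ports.
the subtree at alpha composes to {out.1, v1.3, v3.1} {out.2, out.3, v1.1, v3.3} {v1.2, v3.2} on (v1, v3); out.j = own outer ports
the subtree at beta composes to {out.1, out.3, v2.3} {out.2} {v1.1, v3.3} {v1.2, v3.2} {v1.3, v3.1} {v2.1} {v2.2} on (v1, v3, v2); out.j = own outer ports


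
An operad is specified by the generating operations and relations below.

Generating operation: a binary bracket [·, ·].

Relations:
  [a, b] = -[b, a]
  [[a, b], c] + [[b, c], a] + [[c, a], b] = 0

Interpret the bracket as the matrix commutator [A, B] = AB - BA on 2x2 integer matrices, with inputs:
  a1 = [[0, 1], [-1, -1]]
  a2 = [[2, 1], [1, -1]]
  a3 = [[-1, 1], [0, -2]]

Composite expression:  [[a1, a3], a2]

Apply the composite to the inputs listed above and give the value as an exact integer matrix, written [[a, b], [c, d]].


[[1, 2], [-5, -1]]


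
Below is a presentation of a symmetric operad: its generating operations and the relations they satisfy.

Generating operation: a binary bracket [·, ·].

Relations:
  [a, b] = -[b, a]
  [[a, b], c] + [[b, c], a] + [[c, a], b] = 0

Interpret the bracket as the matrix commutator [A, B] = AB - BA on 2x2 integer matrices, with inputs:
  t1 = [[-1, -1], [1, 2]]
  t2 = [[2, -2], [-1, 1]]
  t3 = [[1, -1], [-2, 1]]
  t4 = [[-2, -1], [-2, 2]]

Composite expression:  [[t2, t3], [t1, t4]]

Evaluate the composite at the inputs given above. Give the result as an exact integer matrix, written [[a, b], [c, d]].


[[12, 0], [72, -12]]

[t2, t3] = [[3, -1], [2, -3]]
[t1, t4] = [[3, -1], [-10, -3]]
[[t2, t3], [t1, t4]] = [[12, 0], [72, -12]]


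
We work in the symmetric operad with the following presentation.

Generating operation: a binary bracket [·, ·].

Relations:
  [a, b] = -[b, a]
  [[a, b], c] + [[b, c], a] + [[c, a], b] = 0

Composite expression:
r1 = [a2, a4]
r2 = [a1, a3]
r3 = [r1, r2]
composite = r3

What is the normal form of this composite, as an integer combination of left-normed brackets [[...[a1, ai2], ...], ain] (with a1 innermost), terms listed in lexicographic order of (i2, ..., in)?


-[[[a1, a3], a2], a4] + [[[a1, a3], a4], a2]

Expand each bracket as ab - ba; the a1-initial words give the coefficients.
Composite bracket: [[a2, a4], [a1, a3]]
The bracket unfolds into 8 signed words via [a, b] = ab - ba (2^3 = 8).
Only words starting with a1 matter:
  a1a3a2a4 (sign -1) contributes -[[[a1, a3], a2], a4]
  a1a3a4a2 (sign +1) contributes +[[[a1, a3], a4], a2]
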